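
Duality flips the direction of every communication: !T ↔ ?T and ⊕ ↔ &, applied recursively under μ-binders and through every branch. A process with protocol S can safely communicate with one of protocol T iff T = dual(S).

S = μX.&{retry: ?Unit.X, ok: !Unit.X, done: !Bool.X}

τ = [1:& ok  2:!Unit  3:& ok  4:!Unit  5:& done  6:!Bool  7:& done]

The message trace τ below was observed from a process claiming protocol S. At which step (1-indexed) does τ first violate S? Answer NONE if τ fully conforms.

@1 & ok  match  state: !Unit.μX.…
@2 !Unit  match  state: μX.…
@3 & ok  match  state: !Unit.μX.…
@4 !Unit  match  state: μX.…
@5 & done  match  state: !Bool.μX.…
@6 !Bool  match  state: μX.…
@7 & done  match  state: !Bool.μX.…
τ conforms to S (length 7)

NONE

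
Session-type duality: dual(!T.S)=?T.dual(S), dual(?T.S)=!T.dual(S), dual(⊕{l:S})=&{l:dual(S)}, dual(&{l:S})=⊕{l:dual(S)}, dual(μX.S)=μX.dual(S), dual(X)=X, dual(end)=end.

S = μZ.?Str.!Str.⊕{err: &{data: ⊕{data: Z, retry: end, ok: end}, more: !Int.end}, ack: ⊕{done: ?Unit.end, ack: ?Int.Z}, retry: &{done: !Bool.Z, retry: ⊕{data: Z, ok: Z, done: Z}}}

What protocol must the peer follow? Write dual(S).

μZ.!Str.?Str.&{err: ⊕{data: &{data: Z, retry: end, ok: end}, more: ?Int.end}, ack: &{done: !Unit.end, ack: !Int.Z}, retry: ⊕{done: ?Bool.Z, retry: &{data: Z, ok: Z, done: Z}}}

μZ ↦ μZ  (binder kept)
  ?Str ↦ !Str
    !Str ↦ ?Str
      ⊕{err,ack,retry} ↦ &{err,ack,retry}  (internal→external)
        [err]
          &{data,more} ↦ ⊕{data,more}  (offer→select)
            [data]
              ⊕{data,retry,ok} ↦ &{data,retry,ok}  (internal→external)
                [data]
                  dual(Z) = Z
                [retry]
                  dual(end) = end
                [ok]
                  dual(end) = end
            [more]
              !Int ↦ ?Int
                dual(end) = end
        [ack]
          ⊕{done,ack} ↦ &{done,ack}  (internal→external)
            [done]
              ?Unit ↦ !Unit
                dual(end) = end
            [ack]
              ?Int ↦ !Int
                dual(Z) = Z
        [retry]
          &{done,retry} ↦ ⊕{done,retry}  (offer→select)
            [done]
              !Bool ↦ ?Bool
                dual(Z) = Z
            [retry]
              ⊕{data,ok,done} ↦ &{data,ok,done}  (internal→external)
                [data]
                  dual(Z) = Z
                [ok]
                  dual(Z) = Z
                [done]
                  dual(Z) = Z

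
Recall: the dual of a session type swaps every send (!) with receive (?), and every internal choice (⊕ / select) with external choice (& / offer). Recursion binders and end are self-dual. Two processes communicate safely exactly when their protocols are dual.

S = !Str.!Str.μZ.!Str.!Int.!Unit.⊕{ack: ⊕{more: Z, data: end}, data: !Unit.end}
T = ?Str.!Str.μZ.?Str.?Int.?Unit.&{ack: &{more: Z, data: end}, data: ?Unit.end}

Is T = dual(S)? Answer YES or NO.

!Str vs ?Str  ✓
  !Str vs !Str  ✗ same direction on both sides — not dual

NO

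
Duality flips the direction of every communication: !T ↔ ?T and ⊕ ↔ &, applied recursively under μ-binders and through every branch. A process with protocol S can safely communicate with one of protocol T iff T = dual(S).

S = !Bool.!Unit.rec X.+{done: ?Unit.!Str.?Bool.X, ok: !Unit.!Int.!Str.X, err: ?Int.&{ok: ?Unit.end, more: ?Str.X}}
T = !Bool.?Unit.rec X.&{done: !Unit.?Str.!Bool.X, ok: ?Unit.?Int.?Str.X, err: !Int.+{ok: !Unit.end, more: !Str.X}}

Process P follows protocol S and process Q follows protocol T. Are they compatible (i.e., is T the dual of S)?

!Bool | !Bool  ✗ same direction on both sides — not dual

NO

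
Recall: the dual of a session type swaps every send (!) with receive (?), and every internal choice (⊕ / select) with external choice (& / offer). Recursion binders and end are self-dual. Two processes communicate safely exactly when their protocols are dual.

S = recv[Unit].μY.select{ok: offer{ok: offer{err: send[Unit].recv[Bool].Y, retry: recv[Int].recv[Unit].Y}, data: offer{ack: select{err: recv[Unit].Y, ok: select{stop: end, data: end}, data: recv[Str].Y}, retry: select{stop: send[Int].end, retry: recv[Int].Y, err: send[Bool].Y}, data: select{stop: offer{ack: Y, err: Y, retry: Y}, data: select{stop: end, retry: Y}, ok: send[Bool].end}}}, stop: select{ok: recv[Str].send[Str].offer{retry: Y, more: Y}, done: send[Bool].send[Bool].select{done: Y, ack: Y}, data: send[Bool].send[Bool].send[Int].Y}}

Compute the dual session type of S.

recv[Unit] ↦ send[Unit]
  μY ↦ μY  (rec unchanged)
    select{ok,stop} ↦ offer{ok,stop}  (select→offer)
      [ok]
        offer{ok,data} ↦ select{ok,data}  (&→⊕)
          [ok]
            offer{err,retry} ↦ select{err,retry}  (&→⊕)
              [err]
                send[Unit] ↦ recv[Unit]
                  recv[Bool] ↦ send[Bool]
                    Y self-dual
              [retry]
                recv[Int] ↦ send[Int]
                  recv[Unit] ↦ send[Unit]
                    Y self-dual
          [data]
            offer{ack,retry,data} ↦ select{ack,retry,data}  (&→⊕)
              [ack]
                select{err,ok,data} ↦ offer{err,ok,data}  (select→offer)
                  [err]
                    recv[Unit] ↦ send[Unit]
                      Y self-dual
                  [ok]
                    select{stop,data} ↦ offer{stop,data}  (select→offer)
                      [stop]
                        end self-dual
                      [data]
                        end self-dual
                  [data]
                    recv[Str] ↦ send[Str]
                      Y self-dual
              [retry]
                select{stop,retry,err} ↦ offer{stop,retry,err}  (select→offer)
                  [stop]
                    send[Int] ↦ recv[Int]
                      end self-dual
                  [retry]
                    recv[Int] ↦ send[Int]
                      Y self-dual
                  [err]
                    send[Bool] ↦ recv[Bool]
                      Y self-dual
              [data]
                select{stop,data,ok} ↦ offer{stop,data,ok}  (select→offer)
                  [stop]
                    offer{ack,err,retry} ↦ select{ack,err,retry}  (&→⊕)
                      [ack]
                        Y self-dual
                      [err]
                        Y self-dual
                      [retry]
                        Y self-dual
                  [data]
                    select{stop,retry} ↦ offer{stop,retry}  (select→offer)
                      [stop]
                        end self-dual
                      [retry]
                        Y self-dual
                  [ok]
                    send[Bool] ↦ recv[Bool]
                      end self-dual
      [stop]
        select{ok,done,data} ↦ offer{ok,done,data}  (select→offer)
          [ok]
            recv[Str] ↦ send[Str]
              send[Str] ↦ recv[Str]
                offer{retry,more} ↦ select{retry,more}  (&→⊕)
                  [retry]
                    Y self-dual
                  [more]
                    Y self-dual
          [done]
            send[Bool] ↦ recv[Bool]
              send[Bool] ↦ recv[Bool]
                select{done,ack} ↦ offer{done,ack}  (select→offer)
                  [done]
                    Y self-dual
                  [ack]
                    Y self-dual
          [data]
            send[Bool] ↦ recv[Bool]
              send[Bool] ↦ recv[Bool]
                send[Int] ↦ recv[Int]
                  Y self-dual

send[Unit].μY.offer{ok: select{ok: select{err: recv[Unit].send[Bool].Y, retry: send[Int].send[Unit].Y}, data: select{ack: offer{err: send[Unit].Y, ok: offer{stop: end, data: end}, data: send[Str].Y}, retry: offer{stop: recv[Int].end, retry: send[Int].Y, err: recv[Bool].Y}, data: offer{stop: select{ack: Y, err: Y, retry: Y}, data: offer{stop: end, retry: Y}, ok: recv[Bool].end}}}, stop: offer{ok: send[Str].recv[Str].select{retry: Y, more: Y}, done: recv[Bool].recv[Bool].offer{done: Y, ack: Y}, data: recv[Bool].recv[Bool].recv[Int].Y}}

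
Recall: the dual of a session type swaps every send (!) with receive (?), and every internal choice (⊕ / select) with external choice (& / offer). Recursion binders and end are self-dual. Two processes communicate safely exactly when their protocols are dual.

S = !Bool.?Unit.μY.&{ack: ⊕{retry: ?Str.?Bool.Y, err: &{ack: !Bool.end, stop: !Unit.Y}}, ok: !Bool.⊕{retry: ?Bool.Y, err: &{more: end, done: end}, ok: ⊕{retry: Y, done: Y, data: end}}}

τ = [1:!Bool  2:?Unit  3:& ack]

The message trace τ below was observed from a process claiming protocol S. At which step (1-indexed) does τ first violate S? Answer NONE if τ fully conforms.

NONE

[1] !Bool  ok  cont: ?Unit.μY.…
[2] ?Unit  ok  cont: μY.…
[3] & ack  ok  cont: ⊕{retry: ?Str.?Bool.μY.…, err: &{ack: !Bool.end, stop: !Unit.μY.…}}
trace exhausted — no violation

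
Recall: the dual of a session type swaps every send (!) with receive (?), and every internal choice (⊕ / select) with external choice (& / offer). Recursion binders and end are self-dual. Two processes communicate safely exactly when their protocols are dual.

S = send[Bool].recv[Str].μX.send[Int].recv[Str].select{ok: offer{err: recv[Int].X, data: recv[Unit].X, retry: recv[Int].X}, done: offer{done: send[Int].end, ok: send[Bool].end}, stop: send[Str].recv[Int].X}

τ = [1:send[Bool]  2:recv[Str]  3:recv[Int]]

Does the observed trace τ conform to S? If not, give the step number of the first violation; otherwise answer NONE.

[1] send[Bool]  match  state: recv[Str].μX.…
[2] recv[Str]  match  state: μX.…
[3] got recv[Int], protocol expects send[Int]  ✗

3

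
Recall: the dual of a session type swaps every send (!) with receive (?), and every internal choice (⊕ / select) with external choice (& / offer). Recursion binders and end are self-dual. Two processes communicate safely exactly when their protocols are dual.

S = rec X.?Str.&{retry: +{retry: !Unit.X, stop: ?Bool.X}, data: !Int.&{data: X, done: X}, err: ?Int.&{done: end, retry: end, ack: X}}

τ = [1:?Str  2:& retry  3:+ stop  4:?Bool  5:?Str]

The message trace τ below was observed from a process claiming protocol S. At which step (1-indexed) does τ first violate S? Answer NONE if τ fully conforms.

step 1: ?Str  ✓  cont: &{retry: +{retry: !Unit.rec X.…, stop: ?Bool.rec X.…}, data: !Int.&{data: rec X.…, done: rec X.…}, err: ?Int.&{done: end, retry: end, ack: rec X.…}}
step 2: & retry  ✓  cont: +{retry: !Unit.rec X.…, stop: ?Bool.rec X.…}
step 3: + stop  ✓  cont: ?Bool.rec X.…
step 4: ?Bool  ✓  cont: rec X.…
step 5: ?Str  ✓  cont: &{retry: +{retry: !Unit.rec X.…, stop: ?Bool.rec X.…}, data: !Int.&{data: rec X.…, done: rec X.…}, err: ?Int.&{done: end, retry: end, ack: rec X.…}}
trace exhausted — no violation

NONE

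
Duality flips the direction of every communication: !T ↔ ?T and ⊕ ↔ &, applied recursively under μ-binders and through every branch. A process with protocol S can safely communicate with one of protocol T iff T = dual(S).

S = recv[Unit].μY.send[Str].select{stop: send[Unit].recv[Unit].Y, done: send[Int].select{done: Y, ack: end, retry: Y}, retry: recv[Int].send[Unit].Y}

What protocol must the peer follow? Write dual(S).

recv[Unit] ↦ send[Unit]
  μY ↦ μY  (binder kept)
    send[Str] ↦ recv[Str]
      select{stop,done,retry} ↦ offer{stop,done,retry}  (select→offer)
        case stop:
          send[Unit] ↦ recv[Unit]
            recv[Unit] ↦ send[Unit]
              dual(Y) = Y
        case done:
          send[Int] ↦ recv[Int]
            select{done,ack,retry} ↦ offer{done,ack,retry}  (select→offer)
              case done:
                dual(Y) = Y
              case ack:
                dual(end) = end
              case retry:
                dual(Y) = Y
        case retry:
          recv[Int] ↦ send[Int]
            send[Unit] ↦ recv[Unit]
              dual(Y) = Y

send[Unit].μY.recv[Str].offer{stop: recv[Unit].send[Unit].Y, done: recv[Int].offer{done: Y, ack: end, retry: Y}, retry: send[Int].recv[Unit].Y}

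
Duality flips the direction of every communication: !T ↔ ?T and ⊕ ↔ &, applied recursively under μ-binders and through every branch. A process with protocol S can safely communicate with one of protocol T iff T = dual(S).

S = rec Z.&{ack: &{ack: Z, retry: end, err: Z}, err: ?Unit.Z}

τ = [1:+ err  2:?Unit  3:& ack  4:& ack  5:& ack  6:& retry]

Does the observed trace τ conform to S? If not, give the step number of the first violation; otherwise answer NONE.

1

step 1: got + err, protocol expects & ack or & err  ✗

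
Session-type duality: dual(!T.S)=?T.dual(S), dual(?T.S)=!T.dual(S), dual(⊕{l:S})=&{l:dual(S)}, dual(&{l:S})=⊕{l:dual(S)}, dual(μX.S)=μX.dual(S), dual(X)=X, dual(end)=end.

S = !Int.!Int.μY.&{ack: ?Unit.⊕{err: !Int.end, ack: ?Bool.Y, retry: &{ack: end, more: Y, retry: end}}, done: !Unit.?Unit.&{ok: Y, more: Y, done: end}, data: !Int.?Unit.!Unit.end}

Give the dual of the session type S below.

?Int.?Int.μY.⊕{ack: !Unit.&{err: ?Int.end, ack: !Bool.Y, retry: ⊕{ack: end, more: Y, retry: end}}, done: ?Unit.!Unit.⊕{ok: Y, more: Y, done: end}, data: ?Int.!Unit.?Unit.end}

!Int ↦ ?Int
  !Int ↦ ?Int
    μY ↦ μY  (rec unchanged)
      &{ack,done,data} ↦ ⊕{ack,done,data}  (&→⊕)
        • ack:
          ?Unit ↦ !Unit
            ⊕{err,ack,retry} ↦ &{err,ack,retry}  (internal→external)
              • err:
                !Int ↦ ?Int
                  end ↦ end
              • ack:
                ?Bool ↦ !Bool
                  Y ↦ Y
              • retry:
                &{ack,more,retry} ↦ ⊕{ack,more,retry}  (&→⊕)
                  • ack:
                    end ↦ end
                  • more:
                    Y ↦ Y
                  • retry:
                    end ↦ end
        • done:
          !Unit ↦ ?Unit
            ?Unit ↦ !Unit
              &{ok,more,done} ↦ ⊕{ok,more,done}  (&→⊕)
                • ok:
                  Y ↦ Y
                • more:
                  Y ↦ Y
                • done:
                  end ↦ end
        • data:
          !Int ↦ ?Int
            ?Unit ↦ !Unit
              !Unit ↦ ?Unit
                end ↦ end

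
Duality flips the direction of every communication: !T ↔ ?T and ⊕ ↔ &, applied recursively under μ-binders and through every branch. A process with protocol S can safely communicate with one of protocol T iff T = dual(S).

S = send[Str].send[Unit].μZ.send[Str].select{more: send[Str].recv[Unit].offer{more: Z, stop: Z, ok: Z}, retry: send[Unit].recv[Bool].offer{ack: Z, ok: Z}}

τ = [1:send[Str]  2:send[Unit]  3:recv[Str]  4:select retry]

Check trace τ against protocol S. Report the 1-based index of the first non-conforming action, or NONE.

3

step 1: send[Str]  ok  cont: send[Unit].μZ.…
step 2: send[Unit]  ok  cont: μZ.…
step 3: got recv[Str], protocol expects send[Str]  ✗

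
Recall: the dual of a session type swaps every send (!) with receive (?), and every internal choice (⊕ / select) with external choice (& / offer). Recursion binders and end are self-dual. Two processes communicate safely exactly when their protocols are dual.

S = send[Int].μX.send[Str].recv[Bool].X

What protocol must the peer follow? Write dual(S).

send[Int] ↦ recv[Int]
  μX ↦ μX  (μ self-dual)
    send[Str] ↦ recv[Str]
      recv[Bool] ↦ send[Bool]
        dual(X) = X

recv[Int].μX.recv[Str].send[Bool].X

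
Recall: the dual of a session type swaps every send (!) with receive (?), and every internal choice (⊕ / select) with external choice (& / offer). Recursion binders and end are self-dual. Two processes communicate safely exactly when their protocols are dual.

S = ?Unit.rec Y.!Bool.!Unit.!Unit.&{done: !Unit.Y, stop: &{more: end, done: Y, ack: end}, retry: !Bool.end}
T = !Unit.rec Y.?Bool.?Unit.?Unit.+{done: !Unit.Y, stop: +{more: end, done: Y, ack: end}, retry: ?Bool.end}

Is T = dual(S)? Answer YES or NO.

?Unit | !Unit  ok
  rec Y | rec Y  ok (rec unchanged)
    !Bool | ?Bool  ok
      !Unit | ?Unit  ok
        !Unit | ?Unit  ok
          &{done,stop,retry} | +{done,stop,retry}  ok same labels
            • done:
              !Unit | !Unit  ✗ same direction on both sides — not dual

NO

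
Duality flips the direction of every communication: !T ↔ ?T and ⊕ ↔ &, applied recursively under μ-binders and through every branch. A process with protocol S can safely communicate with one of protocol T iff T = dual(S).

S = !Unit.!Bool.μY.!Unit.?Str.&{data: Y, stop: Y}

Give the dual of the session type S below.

!Unit → ?Unit
  !Bool → ?Bool
    μY → μY  (rec unchanged)
      !Unit → ?Unit
        ?Str → !Str
          &{data,stop} → ⊕{data,stop}  (external→internal)
            [data]
              Y self-dual
            [stop]
              Y self-dual

?Unit.?Bool.μY.?Unit.!Str.⊕{data: Y, stop: Y}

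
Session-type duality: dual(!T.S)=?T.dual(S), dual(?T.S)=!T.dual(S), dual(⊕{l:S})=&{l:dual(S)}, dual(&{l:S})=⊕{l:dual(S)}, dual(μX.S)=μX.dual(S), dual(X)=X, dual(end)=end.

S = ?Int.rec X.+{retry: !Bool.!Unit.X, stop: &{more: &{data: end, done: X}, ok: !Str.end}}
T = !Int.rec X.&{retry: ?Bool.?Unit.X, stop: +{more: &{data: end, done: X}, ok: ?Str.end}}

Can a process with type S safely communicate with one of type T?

NO

?Int | !Int  ✓
  rec X | rec X  ✓ (rec unchanged)
    +{retry,stop} | &{retry,stop}  ✓ same labels
      case retry:
        !Bool | ?Bool  ✓
          !Unit | ?Unit  ✓
            X | X  ✓
      case stop:
        &{more,ok} | +{more,ok}  ✓ same labels
          case more:
            &{data,done} | &{data,done}  ✗ choice polarity not flipped — not dual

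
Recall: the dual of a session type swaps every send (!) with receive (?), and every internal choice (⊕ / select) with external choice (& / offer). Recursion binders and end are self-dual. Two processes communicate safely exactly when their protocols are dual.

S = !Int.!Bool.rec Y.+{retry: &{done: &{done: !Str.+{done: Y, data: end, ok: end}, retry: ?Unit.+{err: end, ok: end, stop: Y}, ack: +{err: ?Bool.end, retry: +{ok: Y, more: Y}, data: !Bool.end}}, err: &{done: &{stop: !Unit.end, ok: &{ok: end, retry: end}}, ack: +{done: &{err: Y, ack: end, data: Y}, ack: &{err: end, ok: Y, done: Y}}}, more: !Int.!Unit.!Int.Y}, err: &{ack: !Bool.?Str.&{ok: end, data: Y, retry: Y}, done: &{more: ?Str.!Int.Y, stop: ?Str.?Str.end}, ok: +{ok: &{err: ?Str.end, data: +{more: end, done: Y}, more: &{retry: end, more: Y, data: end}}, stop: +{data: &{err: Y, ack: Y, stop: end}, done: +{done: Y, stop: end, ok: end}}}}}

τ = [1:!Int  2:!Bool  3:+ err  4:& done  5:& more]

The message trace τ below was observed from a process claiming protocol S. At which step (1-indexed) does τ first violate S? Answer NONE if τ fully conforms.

NONE

@1 !Int  ✓  cont: !Bool.rec Y.…
@2 !Bool  ✓  cont: rec Y.…
@3 + err  ✓  cont: &{ack: !Bool.?Str.&{ok: end, data: rec Y.…, retry: rec Y.…}, done: &{more: ?Str.!Int.rec Y.…, stop: ?Str.?Str.end}, ok: +{ok: &{err: ?Str.end, data: +{more: end, done: rec Y.…}, more: &{retry: end, more: rec Y.…, data: end}}, stop: +{data: &{err: rec Y.…, ack: rec Y.…, stop: end}, done: +{done: rec Y.…, stop: end, ok: end}}}}
@4 & done  ✓  cont: &{more: ?Str.!Int.rec Y.…, stop: ?Str.?Str.end}
@5 & more  ✓  cont: ?Str.!Int.rec Y.…
trace exhausted — no violation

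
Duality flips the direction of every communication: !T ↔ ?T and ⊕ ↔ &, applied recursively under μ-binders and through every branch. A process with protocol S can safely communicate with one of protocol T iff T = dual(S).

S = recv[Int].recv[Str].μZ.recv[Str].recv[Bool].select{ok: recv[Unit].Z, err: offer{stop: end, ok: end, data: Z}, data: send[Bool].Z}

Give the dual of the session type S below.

send[Int].send[Str].μZ.send[Str].send[Bool].offer{ok: send[Unit].Z, err: select{stop: end, ok: end, data: Z}, data: recv[Bool].Z}

recv[Int] → send[Int]
  recv[Str] → send[Str]
    μZ → μZ  (binder kept)
      recv[Str] → send[Str]
        recv[Bool] → send[Bool]
          select{ok,err,data} → offer{ok,err,data}  (select→offer)
            • ok:
              recv[Unit] → send[Unit]
                Z ↦ Z
            • err:
              offer{stop,ok,data} → select{stop,ok,data}  (&→⊕)
                • stop:
                  end ↦ end
                • ok:
                  end ↦ end
                • data:
                  Z ↦ Z
            • data:
              send[Bool] → recv[Bool]
                Z ↦ Z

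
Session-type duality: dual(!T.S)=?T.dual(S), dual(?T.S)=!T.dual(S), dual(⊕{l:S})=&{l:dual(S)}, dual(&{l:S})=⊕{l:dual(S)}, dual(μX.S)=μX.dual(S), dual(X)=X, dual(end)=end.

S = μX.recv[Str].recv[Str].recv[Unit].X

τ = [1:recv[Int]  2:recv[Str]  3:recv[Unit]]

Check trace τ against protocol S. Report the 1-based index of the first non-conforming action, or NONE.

1

step 1: got recv[Int], protocol expects recv[Str]  ✗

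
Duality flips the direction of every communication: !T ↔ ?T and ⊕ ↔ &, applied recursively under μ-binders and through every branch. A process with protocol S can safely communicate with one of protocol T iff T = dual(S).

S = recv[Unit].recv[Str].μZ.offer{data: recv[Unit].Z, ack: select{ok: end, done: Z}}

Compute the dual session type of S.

send[Unit].send[Str].μZ.select{data: send[Unit].Z, ack: offer{ok: end, done: Z}}

recv[Unit] ↦ send[Unit]
  recv[Str] ↦ send[Str]
    μZ ↦ μZ  (rec unchanged)
      offer{data,ack} ↦ select{data,ack}  (&→⊕)
        case data:
          recv[Unit] ↦ send[Unit]
            Z self-dual
        case ack:
          select{ok,done} ↦ offer{ok,done}  (⊕→&)
            case ok:
              end self-dual
            case done:
              Z self-dual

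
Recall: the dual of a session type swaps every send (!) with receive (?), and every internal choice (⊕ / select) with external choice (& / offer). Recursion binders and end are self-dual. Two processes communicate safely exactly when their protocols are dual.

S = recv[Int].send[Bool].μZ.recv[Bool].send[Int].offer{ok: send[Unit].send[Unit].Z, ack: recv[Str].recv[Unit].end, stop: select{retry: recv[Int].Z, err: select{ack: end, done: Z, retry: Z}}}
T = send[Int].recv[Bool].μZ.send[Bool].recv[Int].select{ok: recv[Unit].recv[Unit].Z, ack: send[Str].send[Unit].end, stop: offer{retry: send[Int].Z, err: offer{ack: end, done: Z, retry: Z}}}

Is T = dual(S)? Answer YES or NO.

YES

recv[Int] | send[Int]  match
  send[Bool] | recv[Bool]  match
    μZ | μZ  match (rec unchanged)
      recv[Bool] | send[Bool]  match
        send[Int] | recv[Int]  match
          offer{ok,ack,stop} | select{ok,ack,stop}  match labels match
            • ok:
              send[Unit] | recv[Unit]  match
                send[Unit] | recv[Unit]  match
                  Z | Z  match
            • ack:
              recv[Str] | send[Str]  match
                recv[Unit] | send[Unit]  match
                  end | end  match
            • stop:
              select{retry,err} | offer{retry,err}  match labels match
                • retry:
                  recv[Int] | send[Int]  match
                    Z | Z  match
                • err:
                  select{ack,done,retry} | offer{ack,done,retry}  match labels match
                    • ack:
                      end | end  match
                    • done:
                      Z | Z  match
                    • retry:
                      Z | Z  match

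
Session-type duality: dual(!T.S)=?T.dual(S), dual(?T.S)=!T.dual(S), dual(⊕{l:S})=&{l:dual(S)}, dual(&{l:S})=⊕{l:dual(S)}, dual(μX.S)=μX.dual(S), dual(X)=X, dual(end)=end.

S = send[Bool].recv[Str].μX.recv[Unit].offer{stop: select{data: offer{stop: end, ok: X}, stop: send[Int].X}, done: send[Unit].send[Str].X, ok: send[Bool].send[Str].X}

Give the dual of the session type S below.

recv[Bool].send[Str].μX.send[Unit].select{stop: offer{data: select{stop: end, ok: X}, stop: recv[Int].X}, done: recv[Unit].recv[Str].X, ok: recv[Bool].recv[Str].X}

send[Bool] = recv[Bool]
  recv[Str] = send[Str]
    μX = μX  (rec unchanged)
      recv[Unit] = send[Unit]
        offer{stop,done,ok} = select{stop,done,ok}  (&→⊕)
          [stop]
            select{data,stop} = offer{data,stop}  (⊕→&)
              [data]
                offer{stop,ok} = select{stop,ok}  (&→⊕)
                  [stop]
                    end self-dual
                  [ok]
                    X self-dual
              [stop]
                send[Int] = recv[Int]
                  X self-dual
          [done]
            send[Unit] = recv[Unit]
              send[Str] = recv[Str]
                X self-dual
          [ok]
            send[Bool] = recv[Bool]
              send[Str] = recv[Str]
                X self-dual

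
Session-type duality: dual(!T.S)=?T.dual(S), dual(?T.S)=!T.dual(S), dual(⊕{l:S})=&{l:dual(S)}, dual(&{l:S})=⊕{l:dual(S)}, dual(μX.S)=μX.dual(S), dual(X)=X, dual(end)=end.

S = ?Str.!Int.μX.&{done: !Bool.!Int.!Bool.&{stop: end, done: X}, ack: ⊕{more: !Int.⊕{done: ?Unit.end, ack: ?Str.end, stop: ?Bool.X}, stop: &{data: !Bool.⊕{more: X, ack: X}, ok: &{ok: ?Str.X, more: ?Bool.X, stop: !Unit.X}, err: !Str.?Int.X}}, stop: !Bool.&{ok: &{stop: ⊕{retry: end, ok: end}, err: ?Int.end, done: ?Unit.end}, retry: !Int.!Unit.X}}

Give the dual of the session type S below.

!Str.?Int.μX.⊕{done: ?Bool.?Int.?Bool.⊕{stop: end, done: X}, ack: &{more: ?Int.&{done: !Unit.end, ack: !Str.end, stop: !Bool.X}, stop: ⊕{data: ?Bool.&{more: X, ack: X}, ok: ⊕{ok: !Str.X, more: !Bool.X, stop: ?Unit.X}, err: ?Str.!Int.X}}, stop: ?Bool.⊕{ok: ⊕{stop: &{retry: end, ok: end}, err: !Int.end, done: !Unit.end}, retry: ?Int.?Unit.X}}

?Str = !Str
  !Int = ?Int
    μX = μX  (μ self-dual)
      &{done,ack,stop} = ⊕{done,ack,stop}  (&→⊕)
        case done:
          !Bool = ?Bool
            !Int = ?Int
              !Bool = ?Bool
                &{stop,done} = ⊕{stop,done}  (&→⊕)
                  case stop:
                    end ↦ end
                  case done:
                    X ↦ X
        case ack:
          ⊕{more,stop} = &{more,stop}  (internal→external)
            case more:
              !Int = ?Int
                ⊕{done,ack,stop} = &{done,ack,stop}  (internal→external)
                  case done:
                    ?Unit = !Unit
                      end ↦ end
                  case ack:
                    ?Str = !Str
                      end ↦ end
                  case stop:
                    ?Bool = !Bool
                      X ↦ X
            case stop:
              &{data,ok,err} = ⊕{data,ok,err}  (&→⊕)
                case data:
                  !Bool = ?Bool
                    ⊕{more,ack} = &{more,ack}  (internal→external)
                      case more:
                        X ↦ X
                      case ack:
                        X ↦ X
                case ok:
                  &{ok,more,stop} = ⊕{ok,more,stop}  (&→⊕)
                    case ok:
                      ?Str = !Str
                        X ↦ X
                    case more:
                      ?Bool = !Bool
                        X ↦ X
                    case stop:
                      !Unit = ?Unit
                        X ↦ X
                case err:
                  !Str = ?Str
                    ?Int = !Int
                      X ↦ X
        case stop:
          !Bool = ?Bool
            &{ok,retry} = ⊕{ok,retry}  (&→⊕)
              case ok:
                &{stop,err,done} = ⊕{stop,err,done}  (&→⊕)
                  case stop:
                    ⊕{retry,ok} = &{retry,ok}  (internal→external)
                      case retry:
                        end ↦ end
                      case ok:
                        end ↦ end
                  case err:
                    ?Int = !Int
                      end ↦ end
                  case done:
                    ?Unit = !Unit
                      end ↦ end
              case retry:
                !Int = ?Int
                  !Unit = ?Unit
                    X ↦ X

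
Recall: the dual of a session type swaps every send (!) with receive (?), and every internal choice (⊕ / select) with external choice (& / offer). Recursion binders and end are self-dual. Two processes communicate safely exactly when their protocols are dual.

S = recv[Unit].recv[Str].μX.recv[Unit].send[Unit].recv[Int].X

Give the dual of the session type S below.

recv[Unit] → send[Unit]
  recv[Str] → send[Str]
    μX → μX  (rec unchanged)
      recv[Unit] → send[Unit]
        send[Unit] → recv[Unit]
          recv[Int] → send[Int]
            X self-dual

send[Unit].send[Str].μX.send[Unit].recv[Unit].send[Int].X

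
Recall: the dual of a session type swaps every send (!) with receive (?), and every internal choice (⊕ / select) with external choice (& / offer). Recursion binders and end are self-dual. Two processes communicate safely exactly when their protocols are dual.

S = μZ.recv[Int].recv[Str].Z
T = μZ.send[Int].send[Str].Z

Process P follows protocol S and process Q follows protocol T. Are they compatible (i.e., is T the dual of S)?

μZ vs μZ  ok (rec unchanged)
  recv[Int] vs send[Int]  ok
    recv[Str] vs send[Str]  ok
      Z vs Z  ok

YES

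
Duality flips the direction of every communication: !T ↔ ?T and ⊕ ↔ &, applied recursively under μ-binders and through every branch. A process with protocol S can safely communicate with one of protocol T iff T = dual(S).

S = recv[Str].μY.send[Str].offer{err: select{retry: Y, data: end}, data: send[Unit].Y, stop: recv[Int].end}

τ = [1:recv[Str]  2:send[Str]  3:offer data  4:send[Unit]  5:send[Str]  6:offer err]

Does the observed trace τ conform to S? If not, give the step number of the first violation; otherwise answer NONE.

step 1: recv[Str]  match  state: μY.…
step 2: send[Str]  match  state: offer{err: select{retry: μY.…, data: end}, data: send[Unit].μY.…, stop: recv[Int].end}
step 3: offer data  match  state: send[Unit].μY.…
step 4: send[Unit]  match  state: μY.…
step 5: send[Str]  match  state: offer{err: select{retry: μY.…, data: end}, data: send[Unit].μY.…, stop: recv[Int].end}
step 6: offer err  match  state: select{retry: μY.…, data: end}
all 6 steps conform

NONE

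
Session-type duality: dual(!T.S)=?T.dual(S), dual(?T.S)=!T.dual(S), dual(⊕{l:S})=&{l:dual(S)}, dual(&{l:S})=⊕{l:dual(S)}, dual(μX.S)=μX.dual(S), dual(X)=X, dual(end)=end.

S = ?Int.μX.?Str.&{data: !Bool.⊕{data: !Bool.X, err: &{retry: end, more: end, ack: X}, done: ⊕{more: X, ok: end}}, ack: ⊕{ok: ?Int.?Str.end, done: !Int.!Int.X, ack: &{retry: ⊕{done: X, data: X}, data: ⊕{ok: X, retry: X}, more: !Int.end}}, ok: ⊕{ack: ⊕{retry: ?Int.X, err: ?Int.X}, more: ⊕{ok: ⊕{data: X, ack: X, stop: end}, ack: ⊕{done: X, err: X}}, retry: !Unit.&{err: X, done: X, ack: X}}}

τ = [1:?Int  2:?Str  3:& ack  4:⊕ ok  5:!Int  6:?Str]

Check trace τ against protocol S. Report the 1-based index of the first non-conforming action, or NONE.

step 1: ?Int  match  now at μX.…
step 2: ?Str  match  now at &{data: !Bool.⊕{data: !Bool.μX.…, err: &{retry: end, more: end, ack: μX.…}, done: ⊕{more: μX.…, ok: end}}, ack: ⊕{ok: ?Int.?Str.end, done: !Int.!Int.μX.…, ack: &{retry: ⊕{done: μX.…, data: μX.…}, data: ⊕{ok: μX.…, retry: μX.…}, more: !Int.end}}, ok: ⊕{ack: ⊕{retry: ?Int.μX.…, err: ?Int.μX.…}, more: ⊕{ok: ⊕{data: μX.…, ack: μX.…, stop: end}, ack: ⊕{done: μX.…, err: μX.…}}, retry: !Unit.&{err: μX.…, done: μX.…, ack: μX.…}}}
step 3: & ack  match  now at ⊕{ok: ?Int.?Str.end, done: !Int.!Int.μX.…, ack: &{retry: ⊕{done: μX.…, data: μX.…}, data: ⊕{ok: μX.…, retry: μX.…}, more: !Int.end}}
step 4: ⊕ ok  match  now at ?Int.?Str.end
step 5: got !Int, protocol expects ?Int  ✗

5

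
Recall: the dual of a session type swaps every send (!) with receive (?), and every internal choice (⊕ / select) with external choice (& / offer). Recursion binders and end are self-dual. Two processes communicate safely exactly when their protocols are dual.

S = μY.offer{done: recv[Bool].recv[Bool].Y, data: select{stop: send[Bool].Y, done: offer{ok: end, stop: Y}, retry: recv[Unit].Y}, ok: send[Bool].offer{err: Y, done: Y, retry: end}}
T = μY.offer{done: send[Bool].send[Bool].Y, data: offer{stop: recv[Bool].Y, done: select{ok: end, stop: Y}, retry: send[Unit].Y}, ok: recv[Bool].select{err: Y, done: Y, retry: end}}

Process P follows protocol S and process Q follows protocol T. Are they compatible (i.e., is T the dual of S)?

NO

μY ‖ μY  match (rec unchanged)
  offer{done,data,ok} ‖ offer{done,data,ok}  ✗ choice polarity not flipped — not dual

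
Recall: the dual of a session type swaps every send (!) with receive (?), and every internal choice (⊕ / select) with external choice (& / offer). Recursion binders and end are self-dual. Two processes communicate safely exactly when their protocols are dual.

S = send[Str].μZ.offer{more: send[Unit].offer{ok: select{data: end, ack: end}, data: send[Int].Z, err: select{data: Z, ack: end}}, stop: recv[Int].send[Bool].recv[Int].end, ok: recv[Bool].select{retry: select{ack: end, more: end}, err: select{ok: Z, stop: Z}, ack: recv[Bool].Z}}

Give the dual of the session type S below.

send[Str] = recv[Str]
  μZ = μZ  (μ self-dual)
    offer{more,stop,ok} = select{more,stop,ok}  (external→internal)
      case more:
        send[Unit] = recv[Unit]
          offer{ok,data,err} = select{ok,data,err}  (external→internal)
            case ok:
              select{data,ack} = offer{data,ack}  (select→offer)
                case data:
                  dual(end) = end
                case ack:
                  dual(end) = end
            case data:
              send[Int] = recv[Int]
                dual(Z) = Z
            case err:
              select{data,ack} = offer{data,ack}  (select→offer)
                case data:
                  dual(Z) = Z
                case ack:
                  dual(end) = end
      case stop:
        recv[Int] = send[Int]
          send[Bool] = recv[Bool]
            recv[Int] = send[Int]
              dual(end) = end
      case ok:
        recv[Bool] = send[Bool]
          select{retry,err,ack} = offer{retry,err,ack}  (select→offer)
            case retry:
              select{ack,more} = offer{ack,more}  (select→offer)
                case ack:
                  dual(end) = end
                case more:
                  dual(end) = end
            case err:
              select{ok,stop} = offer{ok,stop}  (select→offer)
                case ok:
                  dual(Z) = Z
                case stop:
                  dual(Z) = Z
            case ack:
              recv[Bool] = send[Bool]
                dual(Z) = Z

recv[Str].μZ.select{more: recv[Unit].select{ok: offer{data: end, ack: end}, data: recv[Int].Z, err: offer{data: Z, ack: end}}, stop: send[Int].recv[Bool].send[Int].end, ok: send[Bool].offer{retry: offer{ack: end, more: end}, err: offer{ok: Z, stop: Z}, ack: send[Bool].Z}}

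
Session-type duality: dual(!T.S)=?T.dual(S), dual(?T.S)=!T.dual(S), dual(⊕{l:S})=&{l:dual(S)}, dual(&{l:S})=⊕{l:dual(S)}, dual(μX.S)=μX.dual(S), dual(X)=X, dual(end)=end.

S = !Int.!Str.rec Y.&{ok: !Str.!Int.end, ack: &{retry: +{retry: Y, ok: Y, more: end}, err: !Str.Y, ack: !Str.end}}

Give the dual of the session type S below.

?Int.?Str.rec Y.+{ok: ?Str.?Int.end, ack: +{retry: &{retry: Y, ok: Y, more: end}, err: ?Str.Y, ack: ?Str.end}}

!Int → ?Int
  !Str → ?Str
    rec Y → rec Y  (binder kept)
      &{ok,ack} → +{ok,ack}  (offer→select)
        case ok:
          !Str → ?Str
            !Int → ?Int
              dual(end) = end
        case ack:
          &{retry,err,ack} → +{retry,err,ack}  (offer→select)
            case retry:
              +{retry,ok,more} → &{retry,ok,more}  (⊕→&)
                case retry:
                  dual(Y) = Y
                case ok:
                  dual(Y) = Y
                case more:
                  dual(end) = end
            case err:
              !Str → ?Str
                dual(Y) = Y
            case ack:
              !Str → ?Str
                dual(end) = end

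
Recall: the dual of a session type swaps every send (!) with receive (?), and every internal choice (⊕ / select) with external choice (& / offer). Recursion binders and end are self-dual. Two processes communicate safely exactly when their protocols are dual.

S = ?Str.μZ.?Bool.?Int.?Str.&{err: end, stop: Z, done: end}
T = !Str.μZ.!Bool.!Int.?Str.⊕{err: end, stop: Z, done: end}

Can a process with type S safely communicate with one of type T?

?Str vs !Str  match
  μZ vs μZ  match (binder kept)
    ?Bool vs !Bool  match
      ?Int vs !Int  match
        ?Str vs ?Str  ✗ same direction on both sides — not dual

NO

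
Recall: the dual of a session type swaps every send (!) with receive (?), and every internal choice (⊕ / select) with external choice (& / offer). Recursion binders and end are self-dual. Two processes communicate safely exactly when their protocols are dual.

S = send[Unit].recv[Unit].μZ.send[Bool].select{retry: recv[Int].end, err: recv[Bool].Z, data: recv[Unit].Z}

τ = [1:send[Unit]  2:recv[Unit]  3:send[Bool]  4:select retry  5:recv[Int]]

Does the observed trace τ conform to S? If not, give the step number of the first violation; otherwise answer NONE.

step 1: send[Unit]  ok  residual = recv[Unit].μZ.…
step 2: recv[Unit]  ok  residual = μZ.…
step 3: send[Bool]  ok  residual = select{retry: recv[Int].end, err: recv[Bool].μZ.…, data: recv[Unit].μZ.…}
step 4: select retry  ok  residual = recv[Int].end
step 5: recv[Int]  ok  residual = end
all 5 steps conform

NONE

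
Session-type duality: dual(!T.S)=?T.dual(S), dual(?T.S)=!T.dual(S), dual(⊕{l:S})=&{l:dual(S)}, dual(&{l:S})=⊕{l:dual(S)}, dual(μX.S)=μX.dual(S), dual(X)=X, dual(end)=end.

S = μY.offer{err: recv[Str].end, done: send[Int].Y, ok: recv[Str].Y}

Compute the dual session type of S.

μY ↦ μY  (μ self-dual)
  offer{err,done,ok} ↦ select{err,done,ok}  (offer→select)
    • err:
      recv[Str] ↦ send[Str]
        end self-dual
    • done:
      send[Int] ↦ recv[Int]
        Y self-dual
    • ok:
      recv[Str] ↦ send[Str]
        Y self-dual

μY.select{err: send[Str].end, done: recv[Int].Y, ok: send[Str].Y}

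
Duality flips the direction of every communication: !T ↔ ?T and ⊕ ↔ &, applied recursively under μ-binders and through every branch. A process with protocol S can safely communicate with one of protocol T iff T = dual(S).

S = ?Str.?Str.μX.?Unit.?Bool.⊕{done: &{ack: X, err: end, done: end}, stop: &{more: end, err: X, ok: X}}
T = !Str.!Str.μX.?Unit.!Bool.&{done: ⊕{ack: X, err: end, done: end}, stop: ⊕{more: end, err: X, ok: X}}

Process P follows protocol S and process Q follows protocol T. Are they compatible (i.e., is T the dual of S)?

?Str ‖ !Str  match
  ?Str ‖ !Str  match
    μX ‖ μX  match (rec unchanged)
      ?Unit ‖ ?Unit  ✗ same direction on both sides — not dual

NO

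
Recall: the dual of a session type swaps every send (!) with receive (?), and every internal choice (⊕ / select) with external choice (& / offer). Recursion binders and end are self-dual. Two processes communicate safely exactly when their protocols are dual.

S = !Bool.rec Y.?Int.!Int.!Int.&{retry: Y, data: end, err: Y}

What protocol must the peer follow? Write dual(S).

!Bool = ?Bool
  rec Y = rec Y  (rec unchanged)
    ?Int = !Int
      !Int = ?Int
        !Int = ?Int
          &{retry,data,err} = +{retry,data,err}  (&→⊕)
            [retry]
              Y self-dual
            [data]
              end self-dual
            [err]
              Y self-dual

?Bool.rec Y.!Int.?Int.?Int.+{retry: Y, data: end, err: Y}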